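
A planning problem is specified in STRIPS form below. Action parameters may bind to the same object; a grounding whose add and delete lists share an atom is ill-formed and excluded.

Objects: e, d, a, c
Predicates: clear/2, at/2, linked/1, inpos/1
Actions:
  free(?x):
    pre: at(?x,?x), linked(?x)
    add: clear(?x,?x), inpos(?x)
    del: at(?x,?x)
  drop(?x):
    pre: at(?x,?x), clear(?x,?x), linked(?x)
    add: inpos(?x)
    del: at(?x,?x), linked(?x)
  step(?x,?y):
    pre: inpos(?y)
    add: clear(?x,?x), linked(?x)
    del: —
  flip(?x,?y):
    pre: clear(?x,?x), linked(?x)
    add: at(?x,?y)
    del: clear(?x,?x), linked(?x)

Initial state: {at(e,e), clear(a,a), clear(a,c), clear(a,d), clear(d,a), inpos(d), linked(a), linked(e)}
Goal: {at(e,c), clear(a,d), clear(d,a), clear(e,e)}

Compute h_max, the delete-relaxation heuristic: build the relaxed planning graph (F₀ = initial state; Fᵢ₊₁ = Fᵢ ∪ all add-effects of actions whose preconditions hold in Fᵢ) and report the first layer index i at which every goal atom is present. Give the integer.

2

F0 = init (8 atoms)
F1 = F0 ∪ {at(a,a), at(a,c), at(a,d), at(a,e), clear(c,c), clear(d,d), clear(e,e), inpos(e), linked(c), linked(d)}  (18 atoms)
F2 = F1 ∪ {at(c,a), at(c,c), at(c,d), at(c,e), at(d,a), at(d,c), at(d,d), at(d,e), at(e,a), at(e,c), at(e,d), inpos(a)}  (30 atoms)
goal ⊆ F2  ⇒  h_max = 2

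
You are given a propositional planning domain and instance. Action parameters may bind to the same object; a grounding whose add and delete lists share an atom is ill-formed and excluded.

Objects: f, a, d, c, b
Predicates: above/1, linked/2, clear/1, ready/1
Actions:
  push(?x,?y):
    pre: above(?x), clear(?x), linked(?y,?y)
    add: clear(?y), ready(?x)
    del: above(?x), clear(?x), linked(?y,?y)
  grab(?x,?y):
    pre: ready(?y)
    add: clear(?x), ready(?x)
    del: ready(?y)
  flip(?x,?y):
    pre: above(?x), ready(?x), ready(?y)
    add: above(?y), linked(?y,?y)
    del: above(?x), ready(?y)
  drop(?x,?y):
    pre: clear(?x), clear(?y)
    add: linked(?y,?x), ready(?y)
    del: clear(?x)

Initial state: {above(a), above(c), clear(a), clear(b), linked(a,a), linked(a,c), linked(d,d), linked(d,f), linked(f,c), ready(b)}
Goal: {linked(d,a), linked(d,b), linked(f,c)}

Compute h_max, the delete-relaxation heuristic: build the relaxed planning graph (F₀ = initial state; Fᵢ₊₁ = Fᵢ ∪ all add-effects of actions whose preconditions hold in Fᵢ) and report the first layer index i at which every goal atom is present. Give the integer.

2

F0 = init (10 atoms)
F1 = F0 ∪ {clear(c), clear(d), clear(f), linked(a,b), linked(b,a), linked(b,b), ready(a), ready(c), ready(d), ready(f)}  (20 atoms)
F2 = F1 ∪ {above(b), above(d), above(f), linked(a,d), linked(a,f), linked(b,c), linked(b,d), linked(b,f), linked(c,a), linked(c,b), linked(c,c), linked(c,d), linked(c,f), linked(d,a), linked(d,b), linked(d,c), linked(f,a), linked(f,b), linked(f,d), linked(f,f)}  (40 atoms)
goal ⊆ F2  ⇒  h_max = 2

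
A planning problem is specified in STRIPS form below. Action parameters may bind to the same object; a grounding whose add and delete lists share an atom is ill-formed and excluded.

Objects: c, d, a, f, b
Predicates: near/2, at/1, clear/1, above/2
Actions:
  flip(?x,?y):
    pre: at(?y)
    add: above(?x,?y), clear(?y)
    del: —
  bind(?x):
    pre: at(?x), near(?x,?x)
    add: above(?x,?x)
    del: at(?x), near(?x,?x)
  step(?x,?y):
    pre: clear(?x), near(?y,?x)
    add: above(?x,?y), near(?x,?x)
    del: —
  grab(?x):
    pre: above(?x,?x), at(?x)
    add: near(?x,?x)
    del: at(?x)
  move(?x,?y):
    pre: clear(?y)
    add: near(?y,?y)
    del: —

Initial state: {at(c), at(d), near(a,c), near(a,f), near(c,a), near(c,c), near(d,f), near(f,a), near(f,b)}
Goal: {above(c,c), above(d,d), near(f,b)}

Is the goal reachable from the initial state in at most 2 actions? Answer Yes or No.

1. flip(c,c)  →  {above(c,c), at(c), at(d), clear(c), near(a,c), near(a,f), near(c,a), near(c,c), near(d,f), near(f,a), near(f,b)}
2. flip(d,d)  →  {above(c,c), above(d,d), at(c), at(d), clear(c), clear(d), near(a,c), near(a,f), near(c,a), near(c,c), near(d,f), near(f,a), near(f,b)}
optimal plan length = 2; 2 ≤ 2

Yes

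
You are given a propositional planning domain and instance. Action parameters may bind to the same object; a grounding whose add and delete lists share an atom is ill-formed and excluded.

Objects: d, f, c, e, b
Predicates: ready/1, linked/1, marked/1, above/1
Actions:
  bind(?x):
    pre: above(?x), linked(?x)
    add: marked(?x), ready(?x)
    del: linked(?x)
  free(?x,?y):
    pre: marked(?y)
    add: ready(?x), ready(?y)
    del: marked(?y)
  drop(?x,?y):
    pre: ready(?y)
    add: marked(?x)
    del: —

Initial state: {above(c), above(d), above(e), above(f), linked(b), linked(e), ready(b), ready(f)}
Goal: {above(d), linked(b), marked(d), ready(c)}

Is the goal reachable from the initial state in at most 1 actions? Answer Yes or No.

No

1. bind(e)  →  {above(c), above(d), above(e), above(f), linked(b), marked(e), ready(b), ready(e), ready(f)}
2. free(c,e)  →  {above(c), above(d), above(e), above(f), linked(b), ready(b), ready(c), ready(e), ready(f)}
3. drop(d,f)  →  {above(c), above(d), above(e), above(f), linked(b), marked(d), ready(b), ready(c), ready(e), ready(f)}
optimal plan length = 3; 3 > 1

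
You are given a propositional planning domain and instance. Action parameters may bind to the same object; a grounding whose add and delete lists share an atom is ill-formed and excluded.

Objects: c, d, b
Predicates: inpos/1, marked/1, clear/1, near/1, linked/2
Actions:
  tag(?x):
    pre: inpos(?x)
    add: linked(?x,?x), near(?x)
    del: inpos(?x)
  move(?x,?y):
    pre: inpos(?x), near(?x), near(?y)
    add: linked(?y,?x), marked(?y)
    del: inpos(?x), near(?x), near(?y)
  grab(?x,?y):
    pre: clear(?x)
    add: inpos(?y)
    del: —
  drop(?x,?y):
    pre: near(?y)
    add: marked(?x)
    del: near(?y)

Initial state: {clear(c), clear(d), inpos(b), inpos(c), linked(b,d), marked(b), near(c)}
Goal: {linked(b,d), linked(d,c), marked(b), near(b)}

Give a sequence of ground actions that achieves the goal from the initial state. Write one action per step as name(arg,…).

tag(b); grab(c,d); tag(d); move(c,d)

1. tag(b)  →  {clear(c), clear(d), inpos(c), linked(b,b), linked(b,d), marked(b), near(b), near(c)}
2. grab(c,d)  →  {clear(c), clear(d), inpos(c), inpos(d), linked(b,b), linked(b,d), marked(b), near(b), near(c)}
3. tag(d)  →  {clear(c), clear(d), inpos(c), linked(b,b), linked(b,d), linked(d,d), marked(b), near(b), near(c), near(d)}
4. move(c,d)  →  {clear(c), clear(d), linked(b,b), linked(b,d), linked(d,c), linked(d,d), marked(b), marked(d), near(b)}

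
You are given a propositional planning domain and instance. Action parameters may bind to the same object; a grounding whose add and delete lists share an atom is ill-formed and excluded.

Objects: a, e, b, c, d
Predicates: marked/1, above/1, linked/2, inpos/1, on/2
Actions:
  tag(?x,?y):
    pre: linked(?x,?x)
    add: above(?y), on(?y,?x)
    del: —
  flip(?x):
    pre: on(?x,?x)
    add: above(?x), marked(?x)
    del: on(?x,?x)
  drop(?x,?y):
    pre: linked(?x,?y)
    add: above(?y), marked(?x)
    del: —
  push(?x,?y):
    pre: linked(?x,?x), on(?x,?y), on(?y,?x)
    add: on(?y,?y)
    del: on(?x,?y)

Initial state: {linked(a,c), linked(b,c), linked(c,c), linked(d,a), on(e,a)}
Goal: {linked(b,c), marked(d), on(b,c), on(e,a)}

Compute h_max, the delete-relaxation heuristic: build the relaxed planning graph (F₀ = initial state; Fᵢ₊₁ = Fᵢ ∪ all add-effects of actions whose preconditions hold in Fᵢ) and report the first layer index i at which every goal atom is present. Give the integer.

1

F0 = init (5 atoms)
F1 = F0 ∪ {above(a), above(b), above(c), above(d), above(e), marked(a), marked(b), marked(c), marked(d), on(a,c), on(b,c), on(c,c), on(d,c), on(e,c)}  (19 atoms)
goal ⊆ F1  ⇒  h_max = 1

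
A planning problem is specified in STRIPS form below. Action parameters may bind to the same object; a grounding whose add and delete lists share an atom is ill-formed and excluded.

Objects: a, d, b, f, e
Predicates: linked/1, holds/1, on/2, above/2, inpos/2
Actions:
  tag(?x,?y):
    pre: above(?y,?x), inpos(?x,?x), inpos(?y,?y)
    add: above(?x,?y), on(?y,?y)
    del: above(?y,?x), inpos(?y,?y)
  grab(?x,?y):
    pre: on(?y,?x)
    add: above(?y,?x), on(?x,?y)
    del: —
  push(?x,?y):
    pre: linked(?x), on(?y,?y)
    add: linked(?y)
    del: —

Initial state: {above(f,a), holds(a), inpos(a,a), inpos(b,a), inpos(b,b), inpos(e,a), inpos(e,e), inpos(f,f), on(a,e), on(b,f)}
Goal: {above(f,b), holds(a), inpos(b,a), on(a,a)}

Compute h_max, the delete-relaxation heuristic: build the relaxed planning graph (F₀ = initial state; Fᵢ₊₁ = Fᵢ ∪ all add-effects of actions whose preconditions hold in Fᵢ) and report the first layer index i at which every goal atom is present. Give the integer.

F0 = init (10 atoms)
F1 = F0 ∪ {above(a,e), above(a,f), above(b,f), on(e,a), on(f,b), on(f,f)}  (16 atoms)
F2 = F1 ∪ {above(e,a), above(f,b), above(f,f), on(a,a), on(b,b)}  (21 atoms)
goal ⊆ F2  ⇒  h_max = 2

2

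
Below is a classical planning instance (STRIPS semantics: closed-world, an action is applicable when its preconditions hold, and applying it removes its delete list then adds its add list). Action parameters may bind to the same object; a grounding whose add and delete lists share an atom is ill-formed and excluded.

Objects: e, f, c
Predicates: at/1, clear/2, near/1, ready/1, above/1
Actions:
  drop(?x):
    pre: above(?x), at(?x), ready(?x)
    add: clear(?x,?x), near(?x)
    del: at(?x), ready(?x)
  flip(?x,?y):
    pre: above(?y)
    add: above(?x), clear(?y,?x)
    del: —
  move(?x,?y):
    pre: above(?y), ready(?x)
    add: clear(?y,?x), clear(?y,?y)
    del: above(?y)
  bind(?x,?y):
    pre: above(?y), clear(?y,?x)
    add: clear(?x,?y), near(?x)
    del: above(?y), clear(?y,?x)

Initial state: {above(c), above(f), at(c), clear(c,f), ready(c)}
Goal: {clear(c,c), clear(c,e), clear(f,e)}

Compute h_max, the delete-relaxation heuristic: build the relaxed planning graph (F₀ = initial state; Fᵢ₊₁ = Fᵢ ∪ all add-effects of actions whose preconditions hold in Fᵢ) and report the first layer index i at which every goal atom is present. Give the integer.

F0 = init (5 atoms)
F1 = F0 ∪ {above(e), clear(c,c), clear(c,e), clear(f,c), clear(f,e), clear(f,f), near(c), near(f)}  (13 atoms)
goal ⊆ F1  ⇒  h_max = 1

1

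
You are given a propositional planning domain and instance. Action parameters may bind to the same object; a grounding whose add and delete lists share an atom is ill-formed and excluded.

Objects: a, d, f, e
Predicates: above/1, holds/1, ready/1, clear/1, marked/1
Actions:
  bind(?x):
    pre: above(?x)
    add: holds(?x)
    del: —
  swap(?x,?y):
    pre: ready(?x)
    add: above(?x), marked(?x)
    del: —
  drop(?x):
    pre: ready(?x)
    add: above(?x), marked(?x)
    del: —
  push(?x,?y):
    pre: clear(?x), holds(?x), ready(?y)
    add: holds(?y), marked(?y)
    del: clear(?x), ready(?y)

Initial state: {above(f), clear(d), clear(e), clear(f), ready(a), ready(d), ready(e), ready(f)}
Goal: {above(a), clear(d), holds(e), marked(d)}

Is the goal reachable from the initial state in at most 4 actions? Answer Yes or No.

1. bind(f)  →  {above(f), clear(d), clear(e), clear(f), holds(f), ready(a), ready(d), ready(e), ready(f)}
2. swap(a,a)  →  {above(a), above(f), clear(d), clear(e), clear(f), holds(f), marked(a), ready(a), ready(d), ready(e), ready(f)}
3. swap(d,a)  →  {above(a), above(d), above(f), clear(d), clear(e), clear(f), holds(f), marked(a), marked(d), ready(a), ready(d), ready(e), ready(f)}
4. push(f,e)  →  {above(a), above(d), above(f), clear(d), clear(e), holds(e), holds(f), marked(a), marked(d), marked(e), ready(a), ready(d), ready(f)}
optimal plan length = 4; 4 ≤ 4

Yes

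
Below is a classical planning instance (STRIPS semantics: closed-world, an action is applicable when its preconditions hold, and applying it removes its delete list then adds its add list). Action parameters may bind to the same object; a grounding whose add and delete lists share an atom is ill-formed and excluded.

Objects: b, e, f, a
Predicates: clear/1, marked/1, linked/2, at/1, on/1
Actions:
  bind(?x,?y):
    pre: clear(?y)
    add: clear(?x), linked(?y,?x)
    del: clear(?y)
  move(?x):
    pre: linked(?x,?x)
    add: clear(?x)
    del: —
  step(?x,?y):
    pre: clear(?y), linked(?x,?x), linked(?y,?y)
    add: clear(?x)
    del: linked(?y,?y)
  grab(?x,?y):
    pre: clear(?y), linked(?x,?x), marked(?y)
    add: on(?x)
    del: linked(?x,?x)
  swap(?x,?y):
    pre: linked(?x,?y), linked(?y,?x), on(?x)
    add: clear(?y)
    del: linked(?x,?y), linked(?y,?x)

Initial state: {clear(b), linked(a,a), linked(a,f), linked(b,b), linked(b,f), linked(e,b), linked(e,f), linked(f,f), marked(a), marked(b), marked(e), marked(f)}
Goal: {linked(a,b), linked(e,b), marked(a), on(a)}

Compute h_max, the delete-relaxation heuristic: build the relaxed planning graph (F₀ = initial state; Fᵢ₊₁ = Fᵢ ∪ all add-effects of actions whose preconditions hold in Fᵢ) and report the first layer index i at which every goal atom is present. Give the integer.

F0 = init (12 atoms)
F1 = F0 ∪ {clear(a), clear(e), clear(f), linked(b,a), linked(b,e), on(a), on(b), on(f)}  (20 atoms)
F2 = F1 ∪ {linked(a,b), linked(a,e), linked(e,a), linked(f,a), linked(f,b), linked(f,e)}  (26 atoms)
goal ⊆ F2  ⇒  h_max = 2

2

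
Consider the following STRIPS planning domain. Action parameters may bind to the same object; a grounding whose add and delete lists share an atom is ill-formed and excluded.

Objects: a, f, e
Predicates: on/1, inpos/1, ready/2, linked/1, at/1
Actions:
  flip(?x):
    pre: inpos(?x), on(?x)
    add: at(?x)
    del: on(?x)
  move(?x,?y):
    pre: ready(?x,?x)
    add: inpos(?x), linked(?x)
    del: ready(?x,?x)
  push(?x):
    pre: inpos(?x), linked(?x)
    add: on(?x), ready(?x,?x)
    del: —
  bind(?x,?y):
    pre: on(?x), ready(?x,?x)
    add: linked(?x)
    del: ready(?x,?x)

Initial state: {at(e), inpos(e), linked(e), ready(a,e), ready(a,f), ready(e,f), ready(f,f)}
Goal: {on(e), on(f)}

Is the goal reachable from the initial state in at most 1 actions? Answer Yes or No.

No

1. move(f,a)  →  {at(e), inpos(e), inpos(f), linked(e), linked(f), ready(a,e), ready(a,f), ready(e,f)}
2. push(f)  →  {at(e), inpos(e), inpos(f), linked(e), linked(f), on(f), ready(a,e), ready(a,f), ready(e,f), ready(f,f)}
3. push(e)  →  {at(e), inpos(e), inpos(f), linked(e), linked(f), on(e), on(f), ready(a,e), ready(a,f), ready(e,e), ready(e,f), ready(f,f)}
optimal plan length = 3; 3 > 1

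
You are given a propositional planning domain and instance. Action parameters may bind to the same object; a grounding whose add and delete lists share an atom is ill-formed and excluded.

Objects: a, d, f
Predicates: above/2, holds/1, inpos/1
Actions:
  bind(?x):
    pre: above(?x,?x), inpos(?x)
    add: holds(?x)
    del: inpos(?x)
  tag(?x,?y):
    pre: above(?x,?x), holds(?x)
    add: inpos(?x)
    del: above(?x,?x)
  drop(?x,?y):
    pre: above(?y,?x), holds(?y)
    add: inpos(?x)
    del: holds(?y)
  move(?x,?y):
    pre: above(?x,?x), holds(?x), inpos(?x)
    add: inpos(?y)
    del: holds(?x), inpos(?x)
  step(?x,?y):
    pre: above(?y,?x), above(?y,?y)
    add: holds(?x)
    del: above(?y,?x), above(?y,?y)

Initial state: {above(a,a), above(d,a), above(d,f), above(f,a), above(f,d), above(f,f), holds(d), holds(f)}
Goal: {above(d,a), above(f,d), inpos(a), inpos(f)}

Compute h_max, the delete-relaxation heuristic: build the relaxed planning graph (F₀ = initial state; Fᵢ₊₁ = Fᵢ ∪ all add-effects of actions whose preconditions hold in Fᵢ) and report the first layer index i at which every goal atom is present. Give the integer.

1

F0 = init (8 atoms)
F1 = F0 ∪ {holds(a), inpos(a), inpos(d), inpos(f)}  (12 atoms)
goal ⊆ F1  ⇒  h_max = 1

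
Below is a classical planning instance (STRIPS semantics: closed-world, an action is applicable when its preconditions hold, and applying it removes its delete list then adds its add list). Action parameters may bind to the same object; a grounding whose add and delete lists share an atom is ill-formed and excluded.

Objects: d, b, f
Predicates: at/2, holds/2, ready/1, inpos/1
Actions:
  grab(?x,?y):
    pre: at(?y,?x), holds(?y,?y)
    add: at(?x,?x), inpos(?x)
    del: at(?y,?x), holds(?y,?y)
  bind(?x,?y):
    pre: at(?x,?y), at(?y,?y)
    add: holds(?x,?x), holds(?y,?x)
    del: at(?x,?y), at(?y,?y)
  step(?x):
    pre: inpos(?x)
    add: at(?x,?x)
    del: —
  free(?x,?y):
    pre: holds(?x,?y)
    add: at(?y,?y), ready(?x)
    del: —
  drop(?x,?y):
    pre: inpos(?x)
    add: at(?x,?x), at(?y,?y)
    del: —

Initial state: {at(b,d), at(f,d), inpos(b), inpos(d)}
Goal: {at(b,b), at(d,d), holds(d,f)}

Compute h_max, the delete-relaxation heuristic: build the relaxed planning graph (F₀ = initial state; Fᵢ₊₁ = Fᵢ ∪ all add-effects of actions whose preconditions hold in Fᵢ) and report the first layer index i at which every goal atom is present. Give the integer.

F0 = init (4 atoms)
F1 = F0 ∪ {at(b,b), at(d,d), at(f,f)}  (7 atoms)
F2 = F1 ∪ {holds(b,b), holds(d,b), holds(d,d), holds(d,f), holds(f,f)}  (12 atoms)
goal ⊆ F2  ⇒  h_max = 2

2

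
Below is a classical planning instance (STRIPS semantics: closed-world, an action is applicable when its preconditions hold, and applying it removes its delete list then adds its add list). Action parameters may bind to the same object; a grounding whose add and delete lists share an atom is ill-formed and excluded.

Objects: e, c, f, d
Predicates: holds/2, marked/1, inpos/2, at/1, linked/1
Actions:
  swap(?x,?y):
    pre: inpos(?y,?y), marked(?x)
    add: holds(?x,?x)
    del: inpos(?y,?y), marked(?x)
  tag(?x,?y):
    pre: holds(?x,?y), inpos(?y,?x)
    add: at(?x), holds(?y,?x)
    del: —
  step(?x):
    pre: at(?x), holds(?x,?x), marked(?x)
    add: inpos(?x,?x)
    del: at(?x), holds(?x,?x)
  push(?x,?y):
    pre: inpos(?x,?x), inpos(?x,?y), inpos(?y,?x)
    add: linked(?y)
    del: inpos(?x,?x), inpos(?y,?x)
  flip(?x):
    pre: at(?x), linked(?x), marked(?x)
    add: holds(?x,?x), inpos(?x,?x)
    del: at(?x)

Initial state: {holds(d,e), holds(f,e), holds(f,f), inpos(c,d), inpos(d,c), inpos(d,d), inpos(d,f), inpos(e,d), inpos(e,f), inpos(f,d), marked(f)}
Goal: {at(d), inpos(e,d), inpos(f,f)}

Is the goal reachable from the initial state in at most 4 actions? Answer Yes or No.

Yes

1. tag(f,e)  →  {at(f), holds(d,e), holds(e,f), holds(f,e), holds(f,f), inpos(c,d), inpos(d,c), inpos(d,d), inpos(d,f), inpos(e,d), inpos(e,f), inpos(f,d), marked(f)}
2. tag(d,e)  →  {at(d), at(f), holds(d,e), holds(e,d), holds(e,f), holds(f,e), holds(f,f), inpos(c,d), inpos(d,c), inpos(d,d), inpos(d,f), inpos(e,d), inpos(e,f), inpos(f,d), marked(f)}
3. step(f)  →  {at(d), holds(d,e), holds(e,d), holds(e,f), holds(f,e), inpos(c,d), inpos(d,c), inpos(d,d), inpos(d,f), inpos(e,d), inpos(e,f), inpos(f,d), inpos(f,f), marked(f)}
optimal plan length = 3; 3 ≤ 4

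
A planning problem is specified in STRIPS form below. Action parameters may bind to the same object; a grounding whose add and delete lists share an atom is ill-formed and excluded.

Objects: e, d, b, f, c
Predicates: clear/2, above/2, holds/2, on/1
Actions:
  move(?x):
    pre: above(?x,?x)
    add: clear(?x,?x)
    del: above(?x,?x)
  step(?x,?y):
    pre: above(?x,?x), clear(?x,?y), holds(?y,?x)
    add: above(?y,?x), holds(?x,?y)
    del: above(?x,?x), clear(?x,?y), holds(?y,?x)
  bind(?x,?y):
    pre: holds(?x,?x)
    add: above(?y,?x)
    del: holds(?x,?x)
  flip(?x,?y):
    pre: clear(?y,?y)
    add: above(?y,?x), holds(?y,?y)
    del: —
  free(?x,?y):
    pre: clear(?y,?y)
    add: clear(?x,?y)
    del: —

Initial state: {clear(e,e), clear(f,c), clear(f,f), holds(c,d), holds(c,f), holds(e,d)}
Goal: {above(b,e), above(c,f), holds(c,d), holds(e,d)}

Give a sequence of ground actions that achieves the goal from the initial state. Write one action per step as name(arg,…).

flip(e,e); bind(e,b); flip(e,f); bind(f,c)

1. flip(e,e)  →  {above(e,e), clear(e,e), clear(f,c), clear(f,f), holds(c,d), holds(c,f), holds(e,d), holds(e,e)}
2. bind(e,b)  →  {above(b,e), above(e,e), clear(e,e), clear(f,c), clear(f,f), holds(c,d), holds(c,f), holds(e,d)}
3. flip(e,f)  →  {above(b,e), above(e,e), above(f,e), clear(e,e), clear(f,c), clear(f,f), holds(c,d), holds(c,f), holds(e,d), holds(f,f)}
4. bind(f,c)  →  {above(b,e), above(c,f), above(e,e), above(f,e), clear(e,e), clear(f,c), clear(f,f), holds(c,d), holds(c,f), holds(e,d)}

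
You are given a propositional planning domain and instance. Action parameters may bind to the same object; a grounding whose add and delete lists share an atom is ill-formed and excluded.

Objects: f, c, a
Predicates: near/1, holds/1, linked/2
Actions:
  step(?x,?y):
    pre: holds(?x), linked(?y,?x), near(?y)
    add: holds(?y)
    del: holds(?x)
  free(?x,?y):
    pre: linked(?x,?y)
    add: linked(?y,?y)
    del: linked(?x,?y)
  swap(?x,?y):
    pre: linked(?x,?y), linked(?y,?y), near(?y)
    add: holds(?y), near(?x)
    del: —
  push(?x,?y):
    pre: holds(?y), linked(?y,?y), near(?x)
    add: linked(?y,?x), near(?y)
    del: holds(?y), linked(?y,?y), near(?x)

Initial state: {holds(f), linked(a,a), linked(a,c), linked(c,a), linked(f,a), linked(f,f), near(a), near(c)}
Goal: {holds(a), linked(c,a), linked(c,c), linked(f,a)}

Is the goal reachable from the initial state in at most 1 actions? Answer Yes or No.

No

1. free(a,c)  →  {holds(f), linked(a,a), linked(c,a), linked(c,c), linked(f,a), linked(f,f), near(a), near(c)}
2. swap(f,a)  →  {holds(a), holds(f), linked(a,a), linked(c,a), linked(c,c), linked(f,a), linked(f,f), near(a), near(c), near(f)}
optimal plan length = 2; 2 > 1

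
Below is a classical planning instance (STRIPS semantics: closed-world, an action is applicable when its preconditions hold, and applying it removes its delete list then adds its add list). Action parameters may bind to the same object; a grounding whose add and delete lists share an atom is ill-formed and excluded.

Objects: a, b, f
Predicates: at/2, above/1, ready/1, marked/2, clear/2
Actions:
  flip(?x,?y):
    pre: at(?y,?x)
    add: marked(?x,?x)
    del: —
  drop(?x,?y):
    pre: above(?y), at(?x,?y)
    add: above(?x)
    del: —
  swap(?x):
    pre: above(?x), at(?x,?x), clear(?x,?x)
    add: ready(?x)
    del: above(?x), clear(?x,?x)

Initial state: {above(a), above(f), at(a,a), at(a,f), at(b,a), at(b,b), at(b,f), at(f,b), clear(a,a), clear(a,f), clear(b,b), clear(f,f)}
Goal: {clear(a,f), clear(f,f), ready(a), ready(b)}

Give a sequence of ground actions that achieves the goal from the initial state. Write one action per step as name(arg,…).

1. drop(b,a)  →  {above(a), above(b), above(f), at(a,a), at(a,f), at(b,a), at(b,b), at(b,f), at(f,b), clear(a,a), clear(a,f), clear(b,b), clear(f,f)}
2. swap(a)  →  {above(b), above(f), at(a,a), at(a,f), at(b,a), at(b,b), at(b,f), at(f,b), clear(a,f), clear(b,b), clear(f,f), ready(a)}
3. swap(b)  →  {above(f), at(a,a), at(a,f), at(b,a), at(b,b), at(b,f), at(f,b), clear(a,f), clear(f,f), ready(a), ready(b)}

drop(b,a); swap(a); swap(b)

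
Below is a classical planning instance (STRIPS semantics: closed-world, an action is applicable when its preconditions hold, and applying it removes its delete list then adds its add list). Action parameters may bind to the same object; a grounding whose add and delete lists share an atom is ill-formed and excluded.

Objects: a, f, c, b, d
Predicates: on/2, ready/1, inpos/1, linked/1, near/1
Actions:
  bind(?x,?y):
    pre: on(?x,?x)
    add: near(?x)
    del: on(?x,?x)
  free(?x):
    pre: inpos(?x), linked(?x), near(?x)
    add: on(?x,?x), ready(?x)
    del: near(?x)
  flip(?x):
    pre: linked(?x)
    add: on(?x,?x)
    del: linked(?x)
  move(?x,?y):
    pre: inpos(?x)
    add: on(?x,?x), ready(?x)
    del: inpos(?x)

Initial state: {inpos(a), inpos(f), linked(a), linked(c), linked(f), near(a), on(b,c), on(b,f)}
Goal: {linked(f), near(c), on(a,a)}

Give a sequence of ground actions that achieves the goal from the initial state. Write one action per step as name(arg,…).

free(a); flip(c); bind(c,a)

1. free(a)  →  {inpos(a), inpos(f), linked(a), linked(c), linked(f), on(a,a), on(b,c), on(b,f), ready(a)}
2. flip(c)  →  {inpos(a), inpos(f), linked(a), linked(f), on(a,a), on(b,c), on(b,f), on(c,c), ready(a)}
3. bind(c,a)  →  {inpos(a), inpos(f), linked(a), linked(f), near(c), on(a,a), on(b,c), on(b,f), ready(a)}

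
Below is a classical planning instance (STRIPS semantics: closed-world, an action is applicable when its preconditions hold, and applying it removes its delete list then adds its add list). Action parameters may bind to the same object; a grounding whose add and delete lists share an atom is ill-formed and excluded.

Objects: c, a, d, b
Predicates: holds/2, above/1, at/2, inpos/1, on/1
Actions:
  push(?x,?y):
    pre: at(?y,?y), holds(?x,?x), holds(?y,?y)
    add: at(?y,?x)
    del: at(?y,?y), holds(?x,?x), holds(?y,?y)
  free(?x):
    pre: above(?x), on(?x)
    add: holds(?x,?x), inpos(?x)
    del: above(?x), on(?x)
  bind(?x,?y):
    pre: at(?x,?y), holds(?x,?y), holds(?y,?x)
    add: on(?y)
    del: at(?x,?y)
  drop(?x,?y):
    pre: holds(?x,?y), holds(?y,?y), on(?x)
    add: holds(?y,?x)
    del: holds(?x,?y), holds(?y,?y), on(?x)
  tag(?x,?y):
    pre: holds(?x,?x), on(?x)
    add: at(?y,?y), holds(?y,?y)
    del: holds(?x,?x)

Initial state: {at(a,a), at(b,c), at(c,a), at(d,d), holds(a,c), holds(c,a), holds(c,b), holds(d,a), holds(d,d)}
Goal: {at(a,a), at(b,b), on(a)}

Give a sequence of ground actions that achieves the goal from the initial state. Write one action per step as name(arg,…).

bind(c,a); bind(d,d); tag(d,b)

1. bind(c,a)  →  {at(a,a), at(b,c), at(d,d), holds(a,c), holds(c,a), holds(c,b), holds(d,a), holds(d,d), on(a)}
2. bind(d,d)  →  {at(a,a), at(b,c), holds(a,c), holds(c,a), holds(c,b), holds(d,a), holds(d,d), on(a), on(d)}
3. tag(d,b)  →  {at(a,a), at(b,b), at(b,c), holds(a,c), holds(b,b), holds(c,a), holds(c,b), holds(d,a), on(a), on(d)}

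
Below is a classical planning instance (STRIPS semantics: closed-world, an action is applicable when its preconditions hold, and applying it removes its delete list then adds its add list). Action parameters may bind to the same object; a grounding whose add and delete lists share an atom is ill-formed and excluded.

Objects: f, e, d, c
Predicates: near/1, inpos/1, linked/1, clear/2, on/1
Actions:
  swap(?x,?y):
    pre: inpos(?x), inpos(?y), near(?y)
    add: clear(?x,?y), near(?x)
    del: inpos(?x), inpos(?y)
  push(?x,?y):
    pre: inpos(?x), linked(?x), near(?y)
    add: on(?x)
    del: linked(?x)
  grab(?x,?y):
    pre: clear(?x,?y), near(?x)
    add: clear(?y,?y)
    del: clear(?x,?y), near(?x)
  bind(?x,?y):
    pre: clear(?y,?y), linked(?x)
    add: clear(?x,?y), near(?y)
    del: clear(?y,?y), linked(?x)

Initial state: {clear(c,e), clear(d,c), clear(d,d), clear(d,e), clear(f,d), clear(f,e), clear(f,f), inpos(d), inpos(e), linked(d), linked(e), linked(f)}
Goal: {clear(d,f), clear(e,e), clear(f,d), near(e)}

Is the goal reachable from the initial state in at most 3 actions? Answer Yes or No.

1. bind(f,d)  →  {clear(c,e), clear(d,c), clear(d,e), clear(f,d), clear(f,e), clear(f,f), inpos(d), inpos(e), linked(d), linked(e), near(d)}
2. swap(e,d)  →  {clear(c,e), clear(d,c), clear(d,e), clear(e,d), clear(f,d), clear(f,e), clear(f,f), linked(d), linked(e), near(d), near(e)}
3. grab(d,e)  →  {clear(c,e), clear(d,c), clear(e,d), clear(e,e), clear(f,d), clear(f,e), clear(f,f), linked(d), linked(e), near(e)}
4. bind(d,f)  →  {clear(c,e), clear(d,c), clear(d,f), clear(e,d), clear(e,e), clear(f,d), clear(f,e), linked(e), near(e), near(f)}
optimal plan length = 4; 4 > 3

No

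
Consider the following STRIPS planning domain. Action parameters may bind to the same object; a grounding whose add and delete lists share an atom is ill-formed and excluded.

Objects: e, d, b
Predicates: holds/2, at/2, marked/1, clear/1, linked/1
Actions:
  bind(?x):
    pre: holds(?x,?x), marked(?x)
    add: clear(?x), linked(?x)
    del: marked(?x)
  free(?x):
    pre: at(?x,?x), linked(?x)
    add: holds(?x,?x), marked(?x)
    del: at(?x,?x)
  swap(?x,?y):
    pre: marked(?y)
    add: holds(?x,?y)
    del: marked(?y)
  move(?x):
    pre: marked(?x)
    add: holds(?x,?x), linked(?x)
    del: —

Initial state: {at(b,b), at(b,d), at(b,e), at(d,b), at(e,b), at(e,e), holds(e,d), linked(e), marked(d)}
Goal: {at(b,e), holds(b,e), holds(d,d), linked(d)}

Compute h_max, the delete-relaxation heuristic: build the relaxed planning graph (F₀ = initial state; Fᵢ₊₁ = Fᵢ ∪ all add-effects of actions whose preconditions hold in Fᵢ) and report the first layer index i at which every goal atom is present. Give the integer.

2

F0 = init (9 atoms)
F1 = F0 ∪ {holds(b,d), holds(d,d), holds(e,e), linked(d), marked(e)}  (14 atoms)
F2 = F1 ∪ {clear(d), clear(e), holds(b,e), holds(d,e)}  (18 atoms)
goal ⊆ F2  ⇒  h_max = 2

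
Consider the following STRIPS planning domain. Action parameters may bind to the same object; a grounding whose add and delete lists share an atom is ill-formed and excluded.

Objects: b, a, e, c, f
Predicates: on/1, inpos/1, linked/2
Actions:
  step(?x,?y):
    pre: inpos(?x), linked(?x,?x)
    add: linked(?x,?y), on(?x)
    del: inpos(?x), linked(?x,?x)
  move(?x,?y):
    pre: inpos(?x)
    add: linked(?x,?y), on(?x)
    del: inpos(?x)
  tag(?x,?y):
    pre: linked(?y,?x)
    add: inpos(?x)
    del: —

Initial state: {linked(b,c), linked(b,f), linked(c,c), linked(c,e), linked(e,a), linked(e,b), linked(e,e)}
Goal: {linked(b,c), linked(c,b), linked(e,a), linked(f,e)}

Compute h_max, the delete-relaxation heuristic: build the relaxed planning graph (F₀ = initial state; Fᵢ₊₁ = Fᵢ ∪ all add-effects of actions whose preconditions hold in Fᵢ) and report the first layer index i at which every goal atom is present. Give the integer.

F0 = init (7 atoms)
F1 = F0 ∪ {inpos(a), inpos(b), inpos(c), inpos(e), inpos(f)}  (12 atoms)
F2 = F1 ∪ {linked(a,a), linked(a,b), linked(a,c), linked(a,e), linked(a,f), linked(b,a), linked(b,b), linked(b,e), linked(c,a), linked(c,b), linked(c,f), linked(e,c), linked(e,f), linked(f,a), linked(f,b), linked(f,c), linked(f,e), linked(f,f), on(a), on(b), on(c), on(e), on(f)}  (35 atoms)
goal ⊆ F2  ⇒  h_max = 2

2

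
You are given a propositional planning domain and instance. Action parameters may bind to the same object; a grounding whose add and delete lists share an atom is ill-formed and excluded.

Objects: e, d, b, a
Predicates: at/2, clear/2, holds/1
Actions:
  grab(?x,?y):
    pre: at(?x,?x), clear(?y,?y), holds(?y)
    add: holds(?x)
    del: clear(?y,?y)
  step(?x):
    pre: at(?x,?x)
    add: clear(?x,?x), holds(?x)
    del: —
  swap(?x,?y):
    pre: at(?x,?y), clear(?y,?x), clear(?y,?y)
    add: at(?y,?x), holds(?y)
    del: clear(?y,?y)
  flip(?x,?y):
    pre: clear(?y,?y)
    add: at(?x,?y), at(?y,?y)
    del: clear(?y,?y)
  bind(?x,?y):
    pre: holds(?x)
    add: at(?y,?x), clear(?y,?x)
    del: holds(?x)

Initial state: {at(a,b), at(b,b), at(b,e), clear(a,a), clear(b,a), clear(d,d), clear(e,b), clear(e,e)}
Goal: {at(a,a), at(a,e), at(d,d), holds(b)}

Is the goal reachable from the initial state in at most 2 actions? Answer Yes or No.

No

1. step(b)  →  {at(a,b), at(b,b), at(b,e), clear(a,a), clear(b,a), clear(b,b), clear(d,d), clear(e,b), clear(e,e), holds(b)}
2. flip(e,d)  →  {at(a,b), at(b,b), at(b,e), at(d,d), at(e,d), clear(a,a), clear(b,a), clear(b,b), clear(e,b), clear(e,e), holds(b)}
3. flip(e,a)  →  {at(a,a), at(a,b), at(b,b), at(b,e), at(d,d), at(e,a), at(e,d), clear(b,a), clear(b,b), clear(e,b), clear(e,e), holds(b)}
4. flip(a,e)  →  {at(a,a), at(a,b), at(a,e), at(b,b), at(b,e), at(d,d), at(e,a), at(e,d), at(e,e), clear(b,a), clear(b,b), clear(e,b), holds(b)}
optimal plan length = 4; 4 > 2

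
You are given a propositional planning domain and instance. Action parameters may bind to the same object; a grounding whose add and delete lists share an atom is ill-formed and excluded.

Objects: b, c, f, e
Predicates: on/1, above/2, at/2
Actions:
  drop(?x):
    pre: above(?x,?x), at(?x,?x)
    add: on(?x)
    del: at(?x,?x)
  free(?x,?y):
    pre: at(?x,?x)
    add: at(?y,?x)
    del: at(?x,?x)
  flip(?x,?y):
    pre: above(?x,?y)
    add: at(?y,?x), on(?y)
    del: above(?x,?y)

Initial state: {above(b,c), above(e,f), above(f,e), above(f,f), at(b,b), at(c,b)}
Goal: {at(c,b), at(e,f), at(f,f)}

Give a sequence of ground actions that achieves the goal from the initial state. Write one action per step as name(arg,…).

1. flip(f,f)  →  {above(b,c), above(e,f), above(f,e), at(b,b), at(c,b), at(f,f), on(f)}
2. flip(f,e)  →  {above(b,c), above(e,f), at(b,b), at(c,b), at(e,f), at(f,f), on(e), on(f)}

flip(f,f); flip(f,e)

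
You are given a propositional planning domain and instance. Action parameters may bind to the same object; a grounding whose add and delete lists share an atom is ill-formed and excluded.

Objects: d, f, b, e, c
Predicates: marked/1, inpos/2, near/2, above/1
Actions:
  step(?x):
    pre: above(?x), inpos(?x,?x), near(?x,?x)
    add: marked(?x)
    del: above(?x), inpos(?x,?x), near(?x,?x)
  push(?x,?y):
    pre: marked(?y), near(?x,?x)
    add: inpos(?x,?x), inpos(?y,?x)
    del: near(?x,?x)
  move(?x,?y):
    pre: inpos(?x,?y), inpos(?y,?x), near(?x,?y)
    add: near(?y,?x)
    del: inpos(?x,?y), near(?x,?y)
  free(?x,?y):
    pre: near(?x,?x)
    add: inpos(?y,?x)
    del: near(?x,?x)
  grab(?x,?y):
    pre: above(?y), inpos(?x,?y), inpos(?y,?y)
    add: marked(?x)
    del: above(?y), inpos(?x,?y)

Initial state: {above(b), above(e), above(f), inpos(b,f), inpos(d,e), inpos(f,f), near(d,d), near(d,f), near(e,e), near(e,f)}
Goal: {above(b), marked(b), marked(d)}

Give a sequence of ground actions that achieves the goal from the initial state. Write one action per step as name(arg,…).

1. free(e,e)  →  {above(b), above(e), above(f), inpos(b,f), inpos(d,e), inpos(e,e), inpos(f,f), near(d,d), near(d,f), near(e,f)}
2. grab(d,e)  →  {above(b), above(f), inpos(b,f), inpos(e,e), inpos(f,f), marked(d), near(d,d), near(d,f), near(e,f)}
3. grab(b,f)  →  {above(b), inpos(e,e), inpos(f,f), marked(b), marked(d), near(d,d), near(d,f), near(e,f)}

free(e,e); grab(d,e); grab(b,f)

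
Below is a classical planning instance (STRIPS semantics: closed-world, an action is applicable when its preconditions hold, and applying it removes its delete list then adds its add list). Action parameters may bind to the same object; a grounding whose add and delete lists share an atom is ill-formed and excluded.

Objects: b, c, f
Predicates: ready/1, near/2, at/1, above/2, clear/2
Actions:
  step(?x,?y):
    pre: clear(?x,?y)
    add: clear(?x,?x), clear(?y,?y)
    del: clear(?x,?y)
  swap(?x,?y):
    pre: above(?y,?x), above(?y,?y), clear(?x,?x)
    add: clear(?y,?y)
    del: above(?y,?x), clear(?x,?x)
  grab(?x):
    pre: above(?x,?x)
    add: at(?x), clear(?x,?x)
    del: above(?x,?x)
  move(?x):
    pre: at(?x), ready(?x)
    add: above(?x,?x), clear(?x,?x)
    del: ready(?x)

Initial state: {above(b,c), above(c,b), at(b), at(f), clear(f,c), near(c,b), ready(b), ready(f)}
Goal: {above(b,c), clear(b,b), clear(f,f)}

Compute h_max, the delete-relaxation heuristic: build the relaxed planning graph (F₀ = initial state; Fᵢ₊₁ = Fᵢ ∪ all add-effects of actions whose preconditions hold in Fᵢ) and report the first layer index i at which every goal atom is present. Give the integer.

F0 = init (8 atoms)
F1 = F0 ∪ {above(b,b), above(f,f), clear(b,b), clear(c,c), clear(f,f)}  (13 atoms)
goal ⊆ F1  ⇒  h_max = 1

1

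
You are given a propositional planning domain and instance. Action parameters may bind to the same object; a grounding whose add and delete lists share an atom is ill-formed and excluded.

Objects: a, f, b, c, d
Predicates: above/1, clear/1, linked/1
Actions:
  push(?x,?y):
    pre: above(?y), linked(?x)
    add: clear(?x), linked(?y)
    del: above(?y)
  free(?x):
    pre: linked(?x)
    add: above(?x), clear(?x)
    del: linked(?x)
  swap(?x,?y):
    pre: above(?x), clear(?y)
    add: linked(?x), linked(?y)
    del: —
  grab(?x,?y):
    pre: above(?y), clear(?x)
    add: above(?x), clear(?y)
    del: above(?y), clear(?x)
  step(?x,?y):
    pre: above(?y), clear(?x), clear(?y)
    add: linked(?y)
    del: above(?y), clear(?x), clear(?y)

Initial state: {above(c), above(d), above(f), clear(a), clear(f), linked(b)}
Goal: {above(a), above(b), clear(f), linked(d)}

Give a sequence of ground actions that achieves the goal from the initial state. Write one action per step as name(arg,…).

1. push(b,d)  →  {above(c), above(f), clear(a), clear(b), clear(f), linked(b), linked(d)}
2. free(b)  →  {above(b), above(c), above(f), clear(a), clear(b), clear(f), linked(d)}
3. grab(a,f)  →  {above(a), above(b), above(c), clear(b), clear(f), linked(d)}

push(b,d); free(b); grab(a,f)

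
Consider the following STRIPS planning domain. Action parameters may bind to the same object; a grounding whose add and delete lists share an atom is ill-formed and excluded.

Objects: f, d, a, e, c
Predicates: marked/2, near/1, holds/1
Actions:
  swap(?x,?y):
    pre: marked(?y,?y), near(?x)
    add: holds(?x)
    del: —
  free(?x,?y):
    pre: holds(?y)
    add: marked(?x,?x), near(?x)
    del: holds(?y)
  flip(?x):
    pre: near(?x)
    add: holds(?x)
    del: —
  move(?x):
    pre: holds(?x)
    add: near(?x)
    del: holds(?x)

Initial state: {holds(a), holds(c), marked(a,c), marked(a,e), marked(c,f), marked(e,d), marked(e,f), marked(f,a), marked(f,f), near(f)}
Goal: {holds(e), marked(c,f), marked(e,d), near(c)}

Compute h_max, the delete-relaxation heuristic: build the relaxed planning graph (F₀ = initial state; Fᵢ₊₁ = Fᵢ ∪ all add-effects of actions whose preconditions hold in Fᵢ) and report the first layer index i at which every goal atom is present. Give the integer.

2

F0 = init (10 atoms)
F1 = F0 ∪ {holds(f), marked(a,a), marked(c,c), marked(d,d), marked(e,e), near(a), near(c), near(d), near(e)}  (19 atoms)
F2 = F1 ∪ {holds(d), holds(e)}  (21 atoms)
goal ⊆ F2  ⇒  h_max = 2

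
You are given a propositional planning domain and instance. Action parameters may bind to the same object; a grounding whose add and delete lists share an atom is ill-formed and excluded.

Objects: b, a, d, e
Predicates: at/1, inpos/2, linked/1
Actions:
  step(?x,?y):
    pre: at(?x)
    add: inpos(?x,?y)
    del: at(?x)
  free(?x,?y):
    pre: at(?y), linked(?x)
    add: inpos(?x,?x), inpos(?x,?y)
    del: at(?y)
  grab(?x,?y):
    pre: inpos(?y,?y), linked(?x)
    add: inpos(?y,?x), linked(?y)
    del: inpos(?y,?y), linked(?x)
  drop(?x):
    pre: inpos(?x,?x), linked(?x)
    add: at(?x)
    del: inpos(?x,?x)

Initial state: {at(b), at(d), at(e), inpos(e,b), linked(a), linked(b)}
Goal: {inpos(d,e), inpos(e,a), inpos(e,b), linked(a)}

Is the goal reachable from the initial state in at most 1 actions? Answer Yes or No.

1. step(d,e)  →  {at(b), at(e), inpos(d,e), inpos(e,b), linked(a), linked(b)}
2. step(e,a)  →  {at(b), inpos(d,e), inpos(e,a), inpos(e,b), linked(a), linked(b)}
optimal plan length = 2; 2 > 1

No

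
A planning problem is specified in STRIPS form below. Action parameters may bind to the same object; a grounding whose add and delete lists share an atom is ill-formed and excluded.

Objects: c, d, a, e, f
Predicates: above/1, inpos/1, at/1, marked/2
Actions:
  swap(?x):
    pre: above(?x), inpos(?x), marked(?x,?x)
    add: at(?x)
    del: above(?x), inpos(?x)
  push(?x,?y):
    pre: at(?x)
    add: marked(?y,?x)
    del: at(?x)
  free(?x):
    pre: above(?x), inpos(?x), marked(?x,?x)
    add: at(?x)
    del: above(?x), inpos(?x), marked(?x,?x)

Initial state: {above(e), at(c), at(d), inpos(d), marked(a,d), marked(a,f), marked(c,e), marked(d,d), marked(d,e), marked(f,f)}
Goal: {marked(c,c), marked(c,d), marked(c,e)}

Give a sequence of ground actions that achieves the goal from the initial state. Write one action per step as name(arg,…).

push(c,c); push(d,c)

1. push(c,c)  →  {above(e), at(d), inpos(d), marked(a,d), marked(a,f), marked(c,c), marked(c,e), marked(d,d), marked(d,e), marked(f,f)}
2. push(d,c)  →  {above(e), inpos(d), marked(a,d), marked(a,f), marked(c,c), marked(c,d), marked(c,e), marked(d,d), marked(d,e), marked(f,f)}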